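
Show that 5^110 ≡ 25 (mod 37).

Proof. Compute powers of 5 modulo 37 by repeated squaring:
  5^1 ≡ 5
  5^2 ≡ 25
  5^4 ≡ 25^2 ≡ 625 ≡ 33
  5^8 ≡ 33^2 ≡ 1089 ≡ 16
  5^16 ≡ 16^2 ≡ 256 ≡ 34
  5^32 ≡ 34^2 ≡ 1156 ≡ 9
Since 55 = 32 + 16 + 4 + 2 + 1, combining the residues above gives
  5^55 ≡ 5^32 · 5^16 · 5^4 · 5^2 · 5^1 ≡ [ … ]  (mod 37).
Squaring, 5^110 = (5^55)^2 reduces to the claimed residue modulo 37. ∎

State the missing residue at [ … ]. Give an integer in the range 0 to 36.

Multiply the listed residues: 9 · 34 · 33 · 25 · 5 = 306 → 10098 → 252450 → 1262250.
Reducing modulo 37: 1262250 = 34114·37 + 32, so 5^55 ≡ 32.

32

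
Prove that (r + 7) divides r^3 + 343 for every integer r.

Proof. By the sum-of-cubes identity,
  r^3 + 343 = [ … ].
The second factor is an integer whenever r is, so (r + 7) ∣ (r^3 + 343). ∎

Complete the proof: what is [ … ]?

a^3 + b^3 = (a + b)(a^2 - ab + b^2). With a = r, b = 7:
r^3 + 343 = (r + 7)(r^2 - 7r + 49).

(r + 7)(r^2 - 7r + 49)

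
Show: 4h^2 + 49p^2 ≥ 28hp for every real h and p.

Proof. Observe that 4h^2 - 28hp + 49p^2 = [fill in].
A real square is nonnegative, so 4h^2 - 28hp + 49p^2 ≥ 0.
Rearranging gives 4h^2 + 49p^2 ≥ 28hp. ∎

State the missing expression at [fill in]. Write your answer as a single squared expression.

4h^2 - 28hp + 49p^2 is a perfect-square trinomial: the outer terms are (2h)^2 and (7p)^2, and the cross term is -2·2h·7p.
So 4h^2 - 28hp + 49p^2 = (2h - 7p)^2 ≥ 0.

(2h - 7p)^2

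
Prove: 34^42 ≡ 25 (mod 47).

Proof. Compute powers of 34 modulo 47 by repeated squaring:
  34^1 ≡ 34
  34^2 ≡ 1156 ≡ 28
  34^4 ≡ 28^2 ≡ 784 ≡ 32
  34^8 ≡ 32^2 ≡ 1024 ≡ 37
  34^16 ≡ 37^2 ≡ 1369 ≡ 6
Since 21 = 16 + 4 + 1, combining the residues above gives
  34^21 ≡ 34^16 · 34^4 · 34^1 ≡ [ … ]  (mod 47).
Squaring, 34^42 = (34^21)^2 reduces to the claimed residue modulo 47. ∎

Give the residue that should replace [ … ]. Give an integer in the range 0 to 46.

42

34^16 · 34^4 · 34^1 ≡ 6 · 32 · 34 = 6528.
6528 mod 47 = 42, so 34^21 ≡ 42 (mod 47).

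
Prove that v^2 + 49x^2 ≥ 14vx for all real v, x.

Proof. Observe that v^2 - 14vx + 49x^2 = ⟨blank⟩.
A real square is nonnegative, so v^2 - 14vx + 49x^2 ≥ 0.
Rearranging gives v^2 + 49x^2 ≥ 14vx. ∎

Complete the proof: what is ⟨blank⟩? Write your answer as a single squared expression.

(v - 7x)^2

v^2 - 14vx + 49x^2 is a perfect-square trinomial: the outer terms are (v)^2 and (7x)^2, and the cross term is -2·v·7x.
So v^2 - 14vx + 49x^2 = (v - 7x)^2 ≥ 0.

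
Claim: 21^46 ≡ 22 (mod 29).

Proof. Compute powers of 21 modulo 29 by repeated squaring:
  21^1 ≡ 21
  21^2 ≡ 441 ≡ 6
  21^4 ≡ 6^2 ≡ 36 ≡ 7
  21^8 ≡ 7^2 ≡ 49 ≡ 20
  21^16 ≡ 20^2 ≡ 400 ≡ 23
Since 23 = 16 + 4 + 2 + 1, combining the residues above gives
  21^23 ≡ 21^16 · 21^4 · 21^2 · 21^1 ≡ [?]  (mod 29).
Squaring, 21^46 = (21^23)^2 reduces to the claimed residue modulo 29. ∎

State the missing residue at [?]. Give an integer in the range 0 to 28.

15

Multiply the listed residues: 23 · 7 · 6 · 21 = 161 → 966 → 20286.
Reducing modulo 29: 20286 = 699·29 + 15, so 21^23 ≡ 15.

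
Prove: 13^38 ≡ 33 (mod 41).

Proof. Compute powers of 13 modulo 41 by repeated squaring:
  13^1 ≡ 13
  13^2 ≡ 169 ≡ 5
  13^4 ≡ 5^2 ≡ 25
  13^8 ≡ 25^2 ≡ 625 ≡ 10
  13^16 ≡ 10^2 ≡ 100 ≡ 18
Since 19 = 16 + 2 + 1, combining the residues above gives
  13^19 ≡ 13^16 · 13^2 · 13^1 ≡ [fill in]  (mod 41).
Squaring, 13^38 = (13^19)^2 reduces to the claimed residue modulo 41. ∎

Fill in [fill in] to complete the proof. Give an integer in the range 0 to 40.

13^16 · 13^2 · 13^1 ≡ 18 · 5 · 13 = 1170.
1170 mod 41 = 22, so 13^19 ≡ 22 (mod 41).

22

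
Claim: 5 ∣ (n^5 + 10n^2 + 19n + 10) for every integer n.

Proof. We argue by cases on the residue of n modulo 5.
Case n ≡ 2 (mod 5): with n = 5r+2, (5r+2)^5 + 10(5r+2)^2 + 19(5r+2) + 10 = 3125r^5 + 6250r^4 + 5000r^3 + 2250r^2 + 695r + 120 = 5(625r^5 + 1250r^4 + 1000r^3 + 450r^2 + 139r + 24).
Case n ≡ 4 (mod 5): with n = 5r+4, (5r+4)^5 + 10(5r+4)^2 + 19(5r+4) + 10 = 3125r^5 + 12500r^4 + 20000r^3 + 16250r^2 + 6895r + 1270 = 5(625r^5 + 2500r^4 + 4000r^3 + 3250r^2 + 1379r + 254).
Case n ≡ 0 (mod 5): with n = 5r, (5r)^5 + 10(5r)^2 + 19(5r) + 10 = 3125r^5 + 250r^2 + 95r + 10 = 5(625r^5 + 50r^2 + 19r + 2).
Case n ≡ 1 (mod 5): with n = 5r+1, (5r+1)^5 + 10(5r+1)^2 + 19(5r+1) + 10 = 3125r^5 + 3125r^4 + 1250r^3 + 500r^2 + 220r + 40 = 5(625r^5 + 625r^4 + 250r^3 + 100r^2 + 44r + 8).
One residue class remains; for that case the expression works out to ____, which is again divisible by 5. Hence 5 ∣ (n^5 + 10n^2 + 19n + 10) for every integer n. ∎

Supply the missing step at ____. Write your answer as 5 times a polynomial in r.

5(625r^5 + 1875r^4 + 2250r^3 + 1400r^2 + 484r + 80)

Only n ≡ 3 (mod 5) is unaccounted for. Put n = 5r+3:
(5r+3)^5 + 10(5r+3)^2 + 19(5r+3) + 10 expands to 3125r^5 + 9375r^4 + 11250r^3 + 7000r^2 + 2420r + 400,
and factoring out 5 leaves 5(625r^5 + 1875r^4 + 2250r^3 + 1400r^2 + 484r + 80).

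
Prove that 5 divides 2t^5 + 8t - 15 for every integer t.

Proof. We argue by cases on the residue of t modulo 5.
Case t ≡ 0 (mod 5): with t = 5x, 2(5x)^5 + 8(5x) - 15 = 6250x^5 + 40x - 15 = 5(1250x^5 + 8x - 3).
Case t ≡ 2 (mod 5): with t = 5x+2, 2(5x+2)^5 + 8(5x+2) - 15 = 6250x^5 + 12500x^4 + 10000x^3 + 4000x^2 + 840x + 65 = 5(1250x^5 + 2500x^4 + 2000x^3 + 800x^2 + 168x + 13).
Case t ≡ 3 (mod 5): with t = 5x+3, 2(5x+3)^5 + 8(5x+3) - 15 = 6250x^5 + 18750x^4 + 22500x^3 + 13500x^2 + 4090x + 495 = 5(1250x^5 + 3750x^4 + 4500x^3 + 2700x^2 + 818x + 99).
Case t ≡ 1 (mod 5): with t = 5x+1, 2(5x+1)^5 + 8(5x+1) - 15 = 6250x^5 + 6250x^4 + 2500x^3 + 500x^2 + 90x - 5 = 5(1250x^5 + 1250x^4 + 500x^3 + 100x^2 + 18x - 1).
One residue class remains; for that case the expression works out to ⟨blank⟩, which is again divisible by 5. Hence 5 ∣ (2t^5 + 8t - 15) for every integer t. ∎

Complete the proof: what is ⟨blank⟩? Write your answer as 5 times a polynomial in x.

5(1250x^5 + 5000x^4 + 8000x^3 + 6400x^2 + 2568x + 413)

The residues treated are {0, 2, 3, 1}, so the missing case is t ≡ 4 (mod 5); write t = 5x+4.
Then 2(5x+4)^5 + 8(5x+4) - 15 = 6250x^5 + 25000x^4 + 40000x^3 + 32000x^2 + 12840x + 2065 = 5(1250x^5 + 5000x^4 + 8000x^3 + 6400x^2 + 2568x + 413).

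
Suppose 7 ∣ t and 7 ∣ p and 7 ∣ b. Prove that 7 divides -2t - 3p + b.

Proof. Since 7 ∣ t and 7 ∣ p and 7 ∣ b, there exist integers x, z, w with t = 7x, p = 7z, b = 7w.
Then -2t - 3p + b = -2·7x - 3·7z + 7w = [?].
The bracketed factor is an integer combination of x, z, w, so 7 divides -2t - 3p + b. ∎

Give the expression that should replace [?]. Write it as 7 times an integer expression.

Pull the common 7 out of every term: -2·7x - 3·7z + 7w = 7(w - 2x - 3z).
w - 2x - 3z is an integer, which exhibits the divisibility.

7(w - 2x - 3z)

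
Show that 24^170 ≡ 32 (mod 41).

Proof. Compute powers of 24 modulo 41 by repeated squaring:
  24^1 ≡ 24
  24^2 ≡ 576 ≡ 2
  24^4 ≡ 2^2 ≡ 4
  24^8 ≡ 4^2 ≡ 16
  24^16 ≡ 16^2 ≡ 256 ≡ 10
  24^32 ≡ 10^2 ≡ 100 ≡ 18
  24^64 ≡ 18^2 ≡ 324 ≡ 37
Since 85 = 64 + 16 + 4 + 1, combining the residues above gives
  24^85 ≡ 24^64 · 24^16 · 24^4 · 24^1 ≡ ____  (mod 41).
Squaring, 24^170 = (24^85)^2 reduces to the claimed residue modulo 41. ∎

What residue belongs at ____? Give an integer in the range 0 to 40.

24^64 · 24^16 · 24^4 · 24^1 ≡ 37 · 10 · 4 · 24 = 35520.
35520 mod 41 = 14, so 24^85 ≡ 14 (mod 41).

14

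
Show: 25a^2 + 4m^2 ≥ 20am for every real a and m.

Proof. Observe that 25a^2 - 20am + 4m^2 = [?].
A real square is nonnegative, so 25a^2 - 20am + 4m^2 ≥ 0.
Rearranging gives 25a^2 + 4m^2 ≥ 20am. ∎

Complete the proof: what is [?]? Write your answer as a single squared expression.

25a^2 - 20am + 4m^2 is a perfect-square trinomial: the outer terms are (5a)^2 and (2m)^2, and the cross term is -2·5a·2m.
So 25a^2 - 20am + 4m^2 = (5a - 2m)^2 ≥ 0.

(5a - 2m)^2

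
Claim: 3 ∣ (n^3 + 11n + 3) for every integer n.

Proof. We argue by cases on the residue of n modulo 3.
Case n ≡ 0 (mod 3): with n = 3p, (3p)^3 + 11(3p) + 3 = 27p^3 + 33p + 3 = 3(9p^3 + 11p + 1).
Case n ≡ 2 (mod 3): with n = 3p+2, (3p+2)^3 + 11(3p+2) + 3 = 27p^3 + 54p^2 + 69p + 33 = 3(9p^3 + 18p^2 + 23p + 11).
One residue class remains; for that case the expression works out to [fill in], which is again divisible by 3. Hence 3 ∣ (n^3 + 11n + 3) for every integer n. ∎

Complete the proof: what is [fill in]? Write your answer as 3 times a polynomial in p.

3(9p^3 + 9p^2 + 14p + 5)

Only n ≡ 1 (mod 3) is unaccounted for. Put n = 3p+1:
(3p+1)^3 + 11(3p+1) + 3 expands to 27p^3 + 27p^2 + 42p + 15,
and factoring out 3 leaves 3(9p^3 + 9p^2 + 14p + 5).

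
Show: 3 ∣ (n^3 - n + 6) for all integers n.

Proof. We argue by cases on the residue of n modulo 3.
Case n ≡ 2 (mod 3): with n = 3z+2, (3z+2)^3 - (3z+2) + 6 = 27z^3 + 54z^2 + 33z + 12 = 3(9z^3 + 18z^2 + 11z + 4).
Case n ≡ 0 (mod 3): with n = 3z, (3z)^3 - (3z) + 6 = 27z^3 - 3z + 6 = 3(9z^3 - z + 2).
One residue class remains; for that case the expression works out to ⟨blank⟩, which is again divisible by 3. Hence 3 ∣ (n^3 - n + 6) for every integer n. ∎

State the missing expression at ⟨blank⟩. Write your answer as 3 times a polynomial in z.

Only n ≡ 1 (mod 3) is unaccounted for. Put n = 3z+1:
(3z+1)^3 - (3z+1) + 6 expands to 27z^3 + 27z^2 + 6z + 6,
and factoring out 3 leaves 3(9z^3 + 9z^2 + 2z + 2).

3(9z^3 + 9z^2 + 2z + 2)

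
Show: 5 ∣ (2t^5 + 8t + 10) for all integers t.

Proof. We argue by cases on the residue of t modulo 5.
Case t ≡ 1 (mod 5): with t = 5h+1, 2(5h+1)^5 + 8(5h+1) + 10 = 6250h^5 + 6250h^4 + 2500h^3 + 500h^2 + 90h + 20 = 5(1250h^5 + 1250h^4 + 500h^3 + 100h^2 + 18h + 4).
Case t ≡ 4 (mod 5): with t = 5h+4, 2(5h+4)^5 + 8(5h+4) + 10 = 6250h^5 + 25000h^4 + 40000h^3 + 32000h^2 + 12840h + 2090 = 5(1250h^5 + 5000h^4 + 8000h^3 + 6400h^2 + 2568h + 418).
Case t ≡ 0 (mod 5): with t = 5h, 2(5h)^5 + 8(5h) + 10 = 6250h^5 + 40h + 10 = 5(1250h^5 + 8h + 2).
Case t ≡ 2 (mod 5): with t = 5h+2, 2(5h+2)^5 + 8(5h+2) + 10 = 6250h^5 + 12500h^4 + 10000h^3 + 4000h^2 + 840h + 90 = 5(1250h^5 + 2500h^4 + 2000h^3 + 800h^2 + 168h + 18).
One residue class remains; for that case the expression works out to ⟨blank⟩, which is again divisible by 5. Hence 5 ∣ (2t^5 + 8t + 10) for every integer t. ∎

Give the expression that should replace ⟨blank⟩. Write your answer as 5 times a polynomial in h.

5(1250h^5 + 3750h^4 + 4500h^3 + 2700h^2 + 818h + 104)

Only t ≡ 3 (mod 5) is unaccounted for. Put t = 5h+3:
2(5h+3)^5 + 8(5h+3) + 10 expands to 6250h^5 + 18750h^4 + 22500h^3 + 13500h^2 + 4090h + 520,
and factoring out 5 leaves 5(1250h^5 + 3750h^4 + 4500h^3 + 2700h^2 + 818h + 104).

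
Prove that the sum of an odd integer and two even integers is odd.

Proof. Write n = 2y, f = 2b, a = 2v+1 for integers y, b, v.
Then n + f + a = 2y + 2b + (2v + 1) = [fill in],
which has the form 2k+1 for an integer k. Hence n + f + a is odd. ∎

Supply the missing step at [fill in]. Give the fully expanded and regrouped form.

2(b + v + y) + 1

2y + 2b + (2v + 1) = 2b + 2v + 2y + 1
= 2(b + v + y) + 1.
Since b + v + y is an integer, the sum is of the form 2k+1 for an integer k.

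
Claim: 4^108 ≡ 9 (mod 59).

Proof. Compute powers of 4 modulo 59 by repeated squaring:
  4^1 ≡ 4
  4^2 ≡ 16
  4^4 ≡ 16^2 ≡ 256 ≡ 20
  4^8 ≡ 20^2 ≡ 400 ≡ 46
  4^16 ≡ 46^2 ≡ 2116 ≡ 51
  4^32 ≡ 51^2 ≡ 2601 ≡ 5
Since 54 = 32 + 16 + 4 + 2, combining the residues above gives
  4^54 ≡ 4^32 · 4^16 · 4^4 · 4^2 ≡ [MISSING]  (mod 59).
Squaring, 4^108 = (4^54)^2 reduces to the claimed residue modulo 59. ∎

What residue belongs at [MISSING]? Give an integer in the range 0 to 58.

3

Multiply the listed residues: 5 · 51 · 20 · 16 = 255 → 5100 → 81600.
Reducing modulo 59: 81600 = 1383·59 + 3, so 4^54 ≡ 3.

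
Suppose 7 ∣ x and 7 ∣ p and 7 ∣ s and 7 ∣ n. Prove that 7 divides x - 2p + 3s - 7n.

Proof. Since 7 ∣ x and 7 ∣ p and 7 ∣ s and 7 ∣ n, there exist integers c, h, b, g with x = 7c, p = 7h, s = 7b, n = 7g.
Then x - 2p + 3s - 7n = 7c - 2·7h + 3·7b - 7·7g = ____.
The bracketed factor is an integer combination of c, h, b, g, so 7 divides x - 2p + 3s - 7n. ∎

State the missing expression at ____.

Pull the common 7 out of every term: 7c - 2·7h + 3·7b - 7·7g = 7(3b + c - 7g - 2h).
3b + c - 7g - 2h is an integer, which exhibits the divisibility.

7(3b + c - 7g - 2h)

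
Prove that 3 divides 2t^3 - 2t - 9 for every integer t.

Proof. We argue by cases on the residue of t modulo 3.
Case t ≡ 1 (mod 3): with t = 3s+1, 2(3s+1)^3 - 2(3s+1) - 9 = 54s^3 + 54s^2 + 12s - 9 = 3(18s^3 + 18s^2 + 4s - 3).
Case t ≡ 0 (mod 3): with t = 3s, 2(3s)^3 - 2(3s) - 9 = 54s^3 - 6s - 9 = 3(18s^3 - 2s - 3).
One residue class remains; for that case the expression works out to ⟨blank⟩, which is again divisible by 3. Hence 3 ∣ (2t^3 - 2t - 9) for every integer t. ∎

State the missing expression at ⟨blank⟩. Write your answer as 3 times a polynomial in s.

3(18s^3 + 36s^2 + 22s + 1)

The residues treated are {1, 0}, so the missing case is t ≡ 2 (mod 3); write t = 3s+2.
Then 2(3s+2)^3 - 2(3s+2) - 9 = 54s^3 + 108s^2 + 66s + 3 = 3(18s^3 + 36s^2 + 22s + 1).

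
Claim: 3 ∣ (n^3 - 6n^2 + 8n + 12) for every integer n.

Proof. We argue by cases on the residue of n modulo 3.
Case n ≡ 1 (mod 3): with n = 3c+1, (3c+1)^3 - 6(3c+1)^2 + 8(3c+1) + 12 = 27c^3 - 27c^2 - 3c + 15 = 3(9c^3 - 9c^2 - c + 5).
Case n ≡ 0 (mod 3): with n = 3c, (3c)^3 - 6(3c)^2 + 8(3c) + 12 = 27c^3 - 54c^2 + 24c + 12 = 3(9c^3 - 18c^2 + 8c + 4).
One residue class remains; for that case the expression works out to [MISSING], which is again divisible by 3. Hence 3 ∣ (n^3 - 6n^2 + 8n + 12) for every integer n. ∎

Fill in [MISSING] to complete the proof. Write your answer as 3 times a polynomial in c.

The residues treated are {1, 0}, so the missing case is n ≡ 2 (mod 3); write n = 3c+2.
Then (3c+2)^3 - 6(3c+2)^2 + 8(3c+2) + 12 = 27c^3 - 12c + 12 = 3(9c^3 - 4c + 4).

3(9c^3 - 4c + 4)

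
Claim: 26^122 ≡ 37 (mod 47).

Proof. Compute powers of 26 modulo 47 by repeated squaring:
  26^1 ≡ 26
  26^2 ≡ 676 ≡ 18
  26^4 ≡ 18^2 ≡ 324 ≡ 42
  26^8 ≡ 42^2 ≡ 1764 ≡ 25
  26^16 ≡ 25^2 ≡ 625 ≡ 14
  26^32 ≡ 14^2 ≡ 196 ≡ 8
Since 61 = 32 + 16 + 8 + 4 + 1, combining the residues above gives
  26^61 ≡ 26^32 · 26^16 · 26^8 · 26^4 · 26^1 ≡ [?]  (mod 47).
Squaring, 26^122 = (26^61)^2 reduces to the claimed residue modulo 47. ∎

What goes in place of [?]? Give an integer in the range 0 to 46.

15

26^32 · 26^16 · 26^8 · 26^4 · 26^1 ≡ 8 · 14 · 25 · 42 · 26 = 3057600.
3057600 mod 47 = 15, so 26^61 ≡ 15 (mod 47).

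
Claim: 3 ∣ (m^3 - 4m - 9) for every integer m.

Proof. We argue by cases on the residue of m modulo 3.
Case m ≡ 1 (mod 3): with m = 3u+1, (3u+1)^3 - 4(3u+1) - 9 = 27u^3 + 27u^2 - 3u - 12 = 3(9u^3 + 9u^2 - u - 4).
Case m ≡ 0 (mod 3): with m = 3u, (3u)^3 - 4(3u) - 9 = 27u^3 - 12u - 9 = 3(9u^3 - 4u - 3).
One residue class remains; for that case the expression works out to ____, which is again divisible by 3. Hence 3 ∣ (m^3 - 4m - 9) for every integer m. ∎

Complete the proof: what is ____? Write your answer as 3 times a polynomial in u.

3(9u^3 + 18u^2 + 8u - 3)

The residues treated are {1, 0}, so the missing case is m ≡ 2 (mod 3); write m = 3u+2.
Then (3u+2)^3 - 4(3u+2) - 9 = 27u^3 + 54u^2 + 24u - 9 = 3(9u^3 + 18u^2 + 8u - 3).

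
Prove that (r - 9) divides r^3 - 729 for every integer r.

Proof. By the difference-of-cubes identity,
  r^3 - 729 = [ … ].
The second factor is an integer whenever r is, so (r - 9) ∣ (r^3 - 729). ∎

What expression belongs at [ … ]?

Polynomial division of r^3 - 729 by r - 9 leaves remainder 0 and quotient r^2 + 9r + 81.
Hence r^3 - 729 = (r - 9)(r^2 + 9r + 81).

(r - 9)(r^2 + 9r + 81)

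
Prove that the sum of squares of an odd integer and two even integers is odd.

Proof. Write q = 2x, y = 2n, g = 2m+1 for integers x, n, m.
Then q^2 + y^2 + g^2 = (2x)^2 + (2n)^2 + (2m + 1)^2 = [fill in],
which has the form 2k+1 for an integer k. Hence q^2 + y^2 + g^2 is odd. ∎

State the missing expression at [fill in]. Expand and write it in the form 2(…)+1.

2(2m^2 + 2m + 2n^2 + 2x^2) + 1

Expanding: (2x)^2 + (2n)^2 + (2m + 1)^2 = 4m^2 + 4m + 4n^2 + 4x^2 + 1.
Every term except the constant is even, so this is 2(2m^2 + 2m + 2n^2 + 2x^2) + 1,
and 2m^2 + 2m + 2n^2 + 2x^2 ∈ ℤ gives the required form.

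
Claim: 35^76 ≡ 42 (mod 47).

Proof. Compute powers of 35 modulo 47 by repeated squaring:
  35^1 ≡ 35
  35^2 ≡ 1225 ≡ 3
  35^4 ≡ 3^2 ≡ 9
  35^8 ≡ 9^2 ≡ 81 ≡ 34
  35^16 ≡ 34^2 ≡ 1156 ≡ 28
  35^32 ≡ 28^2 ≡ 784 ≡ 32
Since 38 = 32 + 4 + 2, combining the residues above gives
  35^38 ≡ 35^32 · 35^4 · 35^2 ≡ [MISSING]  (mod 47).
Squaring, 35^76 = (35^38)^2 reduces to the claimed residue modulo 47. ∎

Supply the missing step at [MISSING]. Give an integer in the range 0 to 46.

18

35^32 · 35^4 · 35^2 ≡ 32 · 9 · 3 = 864.
864 mod 47 = 18, so 35^38 ≡ 18 (mod 47).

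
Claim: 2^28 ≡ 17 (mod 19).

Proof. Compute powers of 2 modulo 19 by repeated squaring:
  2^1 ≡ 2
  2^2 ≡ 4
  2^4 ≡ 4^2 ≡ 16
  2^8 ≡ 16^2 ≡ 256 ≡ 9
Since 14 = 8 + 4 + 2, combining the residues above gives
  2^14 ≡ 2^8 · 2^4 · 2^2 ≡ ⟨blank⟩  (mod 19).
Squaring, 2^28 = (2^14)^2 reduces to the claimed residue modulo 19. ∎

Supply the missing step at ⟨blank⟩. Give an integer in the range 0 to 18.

6

2^8 · 2^4 · 2^2 ≡ 9 · 16 · 4 = 576.
576 mod 19 = 6, so 2^14 ≡ 6 (mod 19).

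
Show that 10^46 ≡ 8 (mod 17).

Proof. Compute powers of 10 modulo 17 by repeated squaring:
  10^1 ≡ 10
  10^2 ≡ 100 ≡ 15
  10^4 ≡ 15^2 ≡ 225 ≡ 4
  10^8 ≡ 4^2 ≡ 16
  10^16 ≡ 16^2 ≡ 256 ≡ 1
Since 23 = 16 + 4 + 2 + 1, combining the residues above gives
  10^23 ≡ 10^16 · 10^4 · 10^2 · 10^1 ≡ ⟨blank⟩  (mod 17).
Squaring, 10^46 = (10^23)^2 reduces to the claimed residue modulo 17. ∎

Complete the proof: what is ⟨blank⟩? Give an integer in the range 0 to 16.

5

Multiply the listed residues: 1 · 4 · 15 · 10 = 4 → 60 → 600.
Reducing modulo 17: 600 = 35·17 + 5, so 10^23 ≡ 5.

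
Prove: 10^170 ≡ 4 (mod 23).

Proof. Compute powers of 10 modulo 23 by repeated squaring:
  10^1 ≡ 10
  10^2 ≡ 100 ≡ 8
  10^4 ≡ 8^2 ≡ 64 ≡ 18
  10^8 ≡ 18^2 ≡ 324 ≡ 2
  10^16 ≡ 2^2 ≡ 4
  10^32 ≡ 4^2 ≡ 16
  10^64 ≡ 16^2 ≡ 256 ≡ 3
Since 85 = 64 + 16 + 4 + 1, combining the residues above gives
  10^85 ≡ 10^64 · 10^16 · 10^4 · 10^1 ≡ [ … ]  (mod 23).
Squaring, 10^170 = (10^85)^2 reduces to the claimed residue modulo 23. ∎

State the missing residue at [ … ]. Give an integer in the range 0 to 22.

21

Multiply the listed residues: 3 · 4 · 18 · 10 = 12 → 216 → 2160.
Reducing modulo 23: 2160 = 93·23 + 21, so 10^85 ≡ 21.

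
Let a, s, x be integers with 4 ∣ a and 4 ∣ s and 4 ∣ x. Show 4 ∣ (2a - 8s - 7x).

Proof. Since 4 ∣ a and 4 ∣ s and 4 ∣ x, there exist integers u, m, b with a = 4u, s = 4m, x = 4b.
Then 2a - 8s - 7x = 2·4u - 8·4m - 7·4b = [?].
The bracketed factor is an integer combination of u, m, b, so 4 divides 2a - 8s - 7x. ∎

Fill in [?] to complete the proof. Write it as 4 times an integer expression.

4(-7b - 8m + 2u)

Pull the common 4 out of every term: 2·4u - 8·4m - 7·4b = 4(-7b - 8m + 2u).
-7b - 8m + 2u is an integer, which exhibits the divisibility.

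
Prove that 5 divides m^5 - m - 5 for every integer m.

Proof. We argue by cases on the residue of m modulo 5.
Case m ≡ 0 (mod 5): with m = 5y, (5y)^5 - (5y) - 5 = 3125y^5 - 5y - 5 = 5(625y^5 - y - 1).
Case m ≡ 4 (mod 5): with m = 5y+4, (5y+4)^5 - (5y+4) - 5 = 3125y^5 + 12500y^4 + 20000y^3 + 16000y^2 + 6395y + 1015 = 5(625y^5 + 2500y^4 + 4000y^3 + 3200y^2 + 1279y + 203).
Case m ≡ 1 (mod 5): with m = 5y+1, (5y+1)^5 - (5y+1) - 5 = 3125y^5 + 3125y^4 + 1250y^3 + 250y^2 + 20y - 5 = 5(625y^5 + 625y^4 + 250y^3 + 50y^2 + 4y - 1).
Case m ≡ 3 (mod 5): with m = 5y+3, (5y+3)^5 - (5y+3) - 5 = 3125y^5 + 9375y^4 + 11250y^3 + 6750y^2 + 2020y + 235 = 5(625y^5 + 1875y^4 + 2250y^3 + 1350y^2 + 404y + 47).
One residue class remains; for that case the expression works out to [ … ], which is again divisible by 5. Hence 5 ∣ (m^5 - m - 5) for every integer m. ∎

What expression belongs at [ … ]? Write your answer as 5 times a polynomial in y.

5(625y^5 + 1250y^4 + 1000y^3 + 400y^2 + 79y + 5)

The residues treated are {0, 4, 1, 3}, so the missing case is m ≡ 2 (mod 5); write m = 5y+2.
Then (5y+2)^5 - (5y+2) - 5 = 3125y^5 + 6250y^4 + 5000y^3 + 2000y^2 + 395y + 25 = 5(625y^5 + 1250y^4 + 1000y^3 + 400y^2 + 79y + 5).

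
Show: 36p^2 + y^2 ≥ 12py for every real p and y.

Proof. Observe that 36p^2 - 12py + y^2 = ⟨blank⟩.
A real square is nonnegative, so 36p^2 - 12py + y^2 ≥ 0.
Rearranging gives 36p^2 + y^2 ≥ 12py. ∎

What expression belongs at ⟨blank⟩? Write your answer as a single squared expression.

(6p - y)^2

The leading and trailing coefficients are 6^2 and 1^2, and 12 = 2·6·1, so the trinomial is (6p - y)^2.
Hence 36p^2 - 12py + y^2 ≥ 0.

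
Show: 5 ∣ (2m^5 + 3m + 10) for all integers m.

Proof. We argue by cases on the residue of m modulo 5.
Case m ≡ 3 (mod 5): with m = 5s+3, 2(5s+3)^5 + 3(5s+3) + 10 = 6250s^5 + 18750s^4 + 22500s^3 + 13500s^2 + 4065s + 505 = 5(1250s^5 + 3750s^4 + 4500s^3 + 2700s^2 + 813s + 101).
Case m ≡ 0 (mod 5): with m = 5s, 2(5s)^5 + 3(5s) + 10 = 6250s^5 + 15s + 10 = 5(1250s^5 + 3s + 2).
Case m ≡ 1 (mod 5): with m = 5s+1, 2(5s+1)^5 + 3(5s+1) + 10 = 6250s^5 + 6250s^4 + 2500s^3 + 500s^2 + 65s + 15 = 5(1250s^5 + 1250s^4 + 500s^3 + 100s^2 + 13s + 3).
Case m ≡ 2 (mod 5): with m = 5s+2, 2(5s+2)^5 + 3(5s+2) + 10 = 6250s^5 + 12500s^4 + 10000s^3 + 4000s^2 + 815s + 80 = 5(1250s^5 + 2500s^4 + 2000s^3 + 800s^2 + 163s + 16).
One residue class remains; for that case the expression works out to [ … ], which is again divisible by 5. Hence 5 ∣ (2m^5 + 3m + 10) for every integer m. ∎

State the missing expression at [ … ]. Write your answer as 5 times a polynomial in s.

5(1250s^5 + 5000s^4 + 8000s^3 + 6400s^2 + 2563s + 414)

The residues treated are {3, 0, 1, 2}, so the missing case is m ≡ 4 (mod 5); write m = 5s+4.
Then 2(5s+4)^5 + 3(5s+4) + 10 = 6250s^5 + 25000s^4 + 40000s^3 + 32000s^2 + 12815s + 2070 = 5(1250s^5 + 5000s^4 + 8000s^3 + 6400s^2 + 2563s + 414).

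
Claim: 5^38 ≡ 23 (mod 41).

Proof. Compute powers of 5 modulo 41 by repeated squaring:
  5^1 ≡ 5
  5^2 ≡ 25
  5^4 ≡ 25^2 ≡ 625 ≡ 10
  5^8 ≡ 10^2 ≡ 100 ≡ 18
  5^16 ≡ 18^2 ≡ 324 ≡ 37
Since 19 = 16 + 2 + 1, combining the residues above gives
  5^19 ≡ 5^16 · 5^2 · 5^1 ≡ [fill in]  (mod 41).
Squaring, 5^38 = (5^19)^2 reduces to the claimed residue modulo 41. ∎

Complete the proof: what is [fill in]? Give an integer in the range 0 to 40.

5^16 · 5^2 · 5^1 ≡ 37 · 25 · 5 = 4625.
4625 mod 41 = 33, so 5^19 ≡ 33 (mod 41).

33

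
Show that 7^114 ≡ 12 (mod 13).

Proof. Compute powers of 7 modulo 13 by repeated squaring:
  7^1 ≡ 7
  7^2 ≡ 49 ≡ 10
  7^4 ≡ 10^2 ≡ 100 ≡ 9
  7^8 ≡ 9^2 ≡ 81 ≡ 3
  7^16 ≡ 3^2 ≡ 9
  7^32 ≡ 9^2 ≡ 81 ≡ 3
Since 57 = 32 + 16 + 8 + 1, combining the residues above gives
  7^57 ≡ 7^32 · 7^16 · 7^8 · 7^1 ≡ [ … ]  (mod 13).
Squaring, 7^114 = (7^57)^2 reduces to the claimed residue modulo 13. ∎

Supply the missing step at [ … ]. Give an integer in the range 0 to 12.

8

7^32 · 7^16 · 7^8 · 7^1 ≡ 3 · 9 · 3 · 7 = 567.
567 mod 13 = 8, so 7^57 ≡ 8 (mod 13).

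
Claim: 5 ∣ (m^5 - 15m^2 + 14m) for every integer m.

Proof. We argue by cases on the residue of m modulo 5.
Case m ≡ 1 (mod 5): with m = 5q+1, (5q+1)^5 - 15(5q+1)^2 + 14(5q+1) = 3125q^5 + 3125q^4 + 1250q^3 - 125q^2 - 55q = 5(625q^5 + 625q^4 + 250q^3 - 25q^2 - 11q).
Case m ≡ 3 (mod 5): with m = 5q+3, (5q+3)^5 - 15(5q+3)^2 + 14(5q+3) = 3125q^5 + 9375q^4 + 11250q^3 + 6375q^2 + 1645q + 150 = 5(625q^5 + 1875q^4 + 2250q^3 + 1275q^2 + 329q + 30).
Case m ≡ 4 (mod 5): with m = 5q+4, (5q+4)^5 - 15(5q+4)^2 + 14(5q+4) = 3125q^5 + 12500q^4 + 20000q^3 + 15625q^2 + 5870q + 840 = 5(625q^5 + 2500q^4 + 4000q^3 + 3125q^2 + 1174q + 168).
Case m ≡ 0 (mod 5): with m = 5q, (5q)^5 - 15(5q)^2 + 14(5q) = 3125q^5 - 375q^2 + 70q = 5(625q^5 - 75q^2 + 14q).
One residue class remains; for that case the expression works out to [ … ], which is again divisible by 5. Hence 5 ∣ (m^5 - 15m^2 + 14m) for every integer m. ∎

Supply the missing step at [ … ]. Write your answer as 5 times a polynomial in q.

5(625q^5 + 1250q^4 + 1000q^3 + 325q^2 + 34q)

Only m ≡ 2 (mod 5) is unaccounted for. Put m = 5q+2:
(5q+2)^5 - 15(5q+2)^2 + 14(5q+2) expands to 3125q^5 + 6250q^4 + 5000q^3 + 1625q^2 + 170q,
and factoring out 5 leaves 5(625q^5 + 1250q^4 + 1000q^3 + 325q^2 + 34q).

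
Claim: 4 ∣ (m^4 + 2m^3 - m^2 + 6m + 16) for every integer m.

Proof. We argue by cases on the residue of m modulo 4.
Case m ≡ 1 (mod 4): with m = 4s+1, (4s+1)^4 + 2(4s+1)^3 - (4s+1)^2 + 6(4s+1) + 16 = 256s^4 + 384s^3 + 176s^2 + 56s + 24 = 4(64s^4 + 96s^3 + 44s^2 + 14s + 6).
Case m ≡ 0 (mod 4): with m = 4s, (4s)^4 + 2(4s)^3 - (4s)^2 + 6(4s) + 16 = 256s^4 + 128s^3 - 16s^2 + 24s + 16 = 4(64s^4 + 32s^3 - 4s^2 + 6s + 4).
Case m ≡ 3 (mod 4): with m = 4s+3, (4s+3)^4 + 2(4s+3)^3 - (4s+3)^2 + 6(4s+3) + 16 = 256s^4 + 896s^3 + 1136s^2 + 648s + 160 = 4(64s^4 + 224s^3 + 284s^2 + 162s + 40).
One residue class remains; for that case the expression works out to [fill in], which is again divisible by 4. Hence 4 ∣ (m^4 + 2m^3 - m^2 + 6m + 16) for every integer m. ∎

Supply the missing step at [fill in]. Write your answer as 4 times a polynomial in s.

The residues treated are {1, 0, 3}, so the missing case is m ≡ 2 (mod 4); write m = 4s+2.
Then (4s+2)^4 + 2(4s+2)^3 - (4s+2)^2 + 6(4s+2) + 16 = 256s^4 + 640s^3 + 560s^2 + 232s + 56 = 4(64s^4 + 160s^3 + 140s^2 + 58s + 14).

4(64s^4 + 160s^3 + 140s^2 + 58s + 14)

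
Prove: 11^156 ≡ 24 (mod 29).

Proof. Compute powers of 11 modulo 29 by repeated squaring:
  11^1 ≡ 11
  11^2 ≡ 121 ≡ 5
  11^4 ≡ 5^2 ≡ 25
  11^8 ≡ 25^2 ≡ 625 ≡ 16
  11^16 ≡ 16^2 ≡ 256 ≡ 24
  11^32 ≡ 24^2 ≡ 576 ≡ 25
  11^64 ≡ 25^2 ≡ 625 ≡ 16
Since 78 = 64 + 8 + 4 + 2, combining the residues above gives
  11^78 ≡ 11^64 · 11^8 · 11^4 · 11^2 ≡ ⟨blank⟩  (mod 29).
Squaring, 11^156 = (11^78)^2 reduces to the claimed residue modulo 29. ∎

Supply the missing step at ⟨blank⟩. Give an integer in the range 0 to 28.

13

Multiply the listed residues: 16 · 16 · 25 · 5 = 256 → 6400 → 32000.
Reducing modulo 29: 32000 = 1103·29 + 13, so 11^78 ≡ 13.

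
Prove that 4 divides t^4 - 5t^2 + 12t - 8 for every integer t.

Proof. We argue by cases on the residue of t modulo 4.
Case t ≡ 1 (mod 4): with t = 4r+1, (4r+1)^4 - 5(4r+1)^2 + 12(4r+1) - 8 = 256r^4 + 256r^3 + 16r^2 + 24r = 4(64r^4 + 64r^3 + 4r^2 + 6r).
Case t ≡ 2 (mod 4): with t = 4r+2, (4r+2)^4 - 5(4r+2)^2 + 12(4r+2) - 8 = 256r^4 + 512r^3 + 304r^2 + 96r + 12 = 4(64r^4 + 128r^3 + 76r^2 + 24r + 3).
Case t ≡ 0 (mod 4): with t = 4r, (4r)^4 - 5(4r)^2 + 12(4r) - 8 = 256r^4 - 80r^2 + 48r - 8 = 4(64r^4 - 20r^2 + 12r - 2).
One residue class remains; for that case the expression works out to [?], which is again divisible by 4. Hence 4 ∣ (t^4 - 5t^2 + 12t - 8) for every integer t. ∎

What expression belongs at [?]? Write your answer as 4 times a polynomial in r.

The residues treated are {1, 2, 0}, so the missing case is t ≡ 3 (mod 4); write t = 4r+3.
Then (4r+3)^4 - 5(4r+3)^2 + 12(4r+3) - 8 = 256r^4 + 768r^3 + 784r^2 + 360r + 64 = 4(64r^4 + 192r^3 + 196r^2 + 90r + 16).

4(64r^4 + 192r^3 + 196r^2 + 90r + 16)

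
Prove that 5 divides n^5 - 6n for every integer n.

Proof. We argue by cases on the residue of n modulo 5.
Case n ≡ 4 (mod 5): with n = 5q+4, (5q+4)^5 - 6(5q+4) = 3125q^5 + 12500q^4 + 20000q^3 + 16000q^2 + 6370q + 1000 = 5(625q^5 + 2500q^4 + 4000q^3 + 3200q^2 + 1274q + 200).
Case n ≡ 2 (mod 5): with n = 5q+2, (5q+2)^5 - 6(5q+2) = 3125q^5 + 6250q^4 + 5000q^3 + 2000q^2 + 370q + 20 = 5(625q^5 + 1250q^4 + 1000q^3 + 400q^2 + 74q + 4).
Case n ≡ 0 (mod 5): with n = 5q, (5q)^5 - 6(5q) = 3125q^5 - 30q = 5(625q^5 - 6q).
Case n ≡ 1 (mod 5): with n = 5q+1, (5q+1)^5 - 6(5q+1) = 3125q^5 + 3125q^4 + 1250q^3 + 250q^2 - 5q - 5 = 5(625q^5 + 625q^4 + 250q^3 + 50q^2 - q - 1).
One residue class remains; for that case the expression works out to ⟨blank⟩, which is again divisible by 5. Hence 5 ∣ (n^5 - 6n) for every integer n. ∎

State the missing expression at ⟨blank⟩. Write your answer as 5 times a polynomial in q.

5(625q^5 + 1875q^4 + 2250q^3 + 1350q^2 + 399q + 45)

Only n ≡ 3 (mod 5) is unaccounted for. Put n = 5q+3:
(5q+3)^5 - 6(5q+3) expands to 3125q^5 + 9375q^4 + 11250q^3 + 6750q^2 + 1995q + 225,
and factoring out 5 leaves 5(625q^5 + 1875q^4 + 2250q^3 + 1350q^2 + 399q + 45).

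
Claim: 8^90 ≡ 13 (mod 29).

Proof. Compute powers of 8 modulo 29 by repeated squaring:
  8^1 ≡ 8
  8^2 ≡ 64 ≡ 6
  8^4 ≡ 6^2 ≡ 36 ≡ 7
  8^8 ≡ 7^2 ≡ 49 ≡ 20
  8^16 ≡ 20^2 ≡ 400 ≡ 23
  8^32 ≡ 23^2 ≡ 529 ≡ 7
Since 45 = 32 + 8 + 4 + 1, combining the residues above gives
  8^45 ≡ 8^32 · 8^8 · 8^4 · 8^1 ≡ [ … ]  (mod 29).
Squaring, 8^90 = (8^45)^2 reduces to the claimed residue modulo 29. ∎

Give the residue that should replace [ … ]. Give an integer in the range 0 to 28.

Multiply the listed residues: 7 · 20 · 7 · 8 = 140 → 980 → 7840.
Reducing modulo 29: 7840 = 270·29 + 10, so 8^45 ≡ 10.

10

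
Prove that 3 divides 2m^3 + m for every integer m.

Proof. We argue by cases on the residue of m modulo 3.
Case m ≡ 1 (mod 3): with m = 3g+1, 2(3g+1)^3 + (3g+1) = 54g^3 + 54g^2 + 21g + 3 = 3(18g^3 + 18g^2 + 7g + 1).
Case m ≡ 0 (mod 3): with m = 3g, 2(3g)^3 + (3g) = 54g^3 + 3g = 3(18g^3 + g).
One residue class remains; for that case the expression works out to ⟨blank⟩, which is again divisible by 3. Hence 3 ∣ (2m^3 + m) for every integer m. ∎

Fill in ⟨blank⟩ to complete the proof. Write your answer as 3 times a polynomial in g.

Only m ≡ 2 (mod 3) is unaccounted for. Put m = 3g+2:
2(3g+2)^3 + (3g+2) expands to 54g^3 + 108g^2 + 75g + 18,
and factoring out 3 leaves 3(18g^3 + 36g^2 + 25g + 6).

3(18g^3 + 36g^2 + 25g + 6)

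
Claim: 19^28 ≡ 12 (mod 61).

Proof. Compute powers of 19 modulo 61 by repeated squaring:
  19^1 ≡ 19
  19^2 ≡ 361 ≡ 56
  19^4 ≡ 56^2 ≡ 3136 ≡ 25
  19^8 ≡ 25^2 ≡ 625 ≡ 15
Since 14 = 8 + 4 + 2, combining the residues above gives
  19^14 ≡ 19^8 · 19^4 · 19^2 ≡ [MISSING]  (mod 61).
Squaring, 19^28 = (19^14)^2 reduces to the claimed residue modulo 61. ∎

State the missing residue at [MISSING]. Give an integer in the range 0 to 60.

Multiply the listed residues: 15 · 25 · 56 = 375 → 21000.
Reducing modulo 61: 21000 = 344·61 + 16, so 19^14 ≡ 16.

16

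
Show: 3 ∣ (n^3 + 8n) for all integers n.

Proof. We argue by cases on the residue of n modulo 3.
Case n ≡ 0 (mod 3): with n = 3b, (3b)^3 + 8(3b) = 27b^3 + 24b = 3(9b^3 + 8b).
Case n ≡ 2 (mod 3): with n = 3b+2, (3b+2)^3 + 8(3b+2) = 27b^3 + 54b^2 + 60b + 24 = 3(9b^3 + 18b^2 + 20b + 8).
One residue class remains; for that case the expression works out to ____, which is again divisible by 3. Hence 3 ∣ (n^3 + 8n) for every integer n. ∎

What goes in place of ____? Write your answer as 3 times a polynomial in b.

The residues treated are {0, 2}, so the missing case is n ≡ 1 (mod 3); write n = 3b+1.
Then (3b+1)^3 + 8(3b+1) = 27b^3 + 27b^2 + 33b + 9 = 3(9b^3 + 9b^2 + 11b + 3).

3(9b^3 + 9b^2 + 11b + 3)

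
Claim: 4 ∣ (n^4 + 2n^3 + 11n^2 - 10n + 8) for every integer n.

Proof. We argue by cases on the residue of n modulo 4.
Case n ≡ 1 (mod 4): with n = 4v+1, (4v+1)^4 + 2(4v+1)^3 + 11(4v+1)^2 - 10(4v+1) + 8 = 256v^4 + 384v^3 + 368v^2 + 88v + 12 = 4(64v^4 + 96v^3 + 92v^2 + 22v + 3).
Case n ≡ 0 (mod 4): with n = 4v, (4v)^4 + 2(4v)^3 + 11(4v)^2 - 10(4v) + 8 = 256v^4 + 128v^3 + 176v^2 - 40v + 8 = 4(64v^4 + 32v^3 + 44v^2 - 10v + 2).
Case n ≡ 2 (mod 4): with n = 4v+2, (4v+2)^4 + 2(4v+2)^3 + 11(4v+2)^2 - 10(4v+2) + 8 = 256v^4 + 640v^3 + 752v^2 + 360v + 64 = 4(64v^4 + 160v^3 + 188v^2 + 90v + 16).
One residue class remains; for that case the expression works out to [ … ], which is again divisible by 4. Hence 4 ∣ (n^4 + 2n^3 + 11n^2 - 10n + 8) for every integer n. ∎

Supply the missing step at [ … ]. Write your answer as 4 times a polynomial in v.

4(64v^4 + 224v^3 + 332v^2 + 218v + 53)

The residues treated are {1, 0, 2}, so the missing case is n ≡ 3 (mod 4); write n = 4v+3.
Then (4v+3)^4 + 2(4v+3)^3 + 11(4v+3)^2 - 10(4v+3) + 8 = 256v^4 + 896v^3 + 1328v^2 + 872v + 212 = 4(64v^4 + 224v^3 + 332v^2 + 218v + 53).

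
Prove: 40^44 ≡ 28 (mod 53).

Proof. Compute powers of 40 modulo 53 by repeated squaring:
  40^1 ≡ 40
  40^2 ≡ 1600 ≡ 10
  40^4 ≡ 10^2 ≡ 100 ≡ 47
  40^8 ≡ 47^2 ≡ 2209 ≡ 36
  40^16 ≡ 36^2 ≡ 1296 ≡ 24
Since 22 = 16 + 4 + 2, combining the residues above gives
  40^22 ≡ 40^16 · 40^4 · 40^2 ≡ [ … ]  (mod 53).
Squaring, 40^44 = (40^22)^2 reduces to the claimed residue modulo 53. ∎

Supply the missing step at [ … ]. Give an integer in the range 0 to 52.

44

40^16 · 40^4 · 40^2 ≡ 24 · 47 · 10 = 11280.
11280 mod 53 = 44, so 40^22 ≡ 44 (mod 53).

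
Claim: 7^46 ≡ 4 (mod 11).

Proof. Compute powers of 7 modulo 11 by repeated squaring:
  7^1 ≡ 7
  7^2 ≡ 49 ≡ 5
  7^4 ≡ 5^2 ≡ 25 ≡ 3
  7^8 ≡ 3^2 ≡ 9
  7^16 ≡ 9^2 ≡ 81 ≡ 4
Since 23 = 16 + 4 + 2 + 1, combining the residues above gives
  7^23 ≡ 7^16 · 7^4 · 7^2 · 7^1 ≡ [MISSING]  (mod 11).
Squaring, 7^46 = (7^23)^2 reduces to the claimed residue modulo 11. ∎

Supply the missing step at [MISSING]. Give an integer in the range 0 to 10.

2

7^16 · 7^4 · 7^2 · 7^1 ≡ 4 · 3 · 5 · 7 = 420.
420 mod 11 = 2, so 7^23 ≡ 2 (mod 11).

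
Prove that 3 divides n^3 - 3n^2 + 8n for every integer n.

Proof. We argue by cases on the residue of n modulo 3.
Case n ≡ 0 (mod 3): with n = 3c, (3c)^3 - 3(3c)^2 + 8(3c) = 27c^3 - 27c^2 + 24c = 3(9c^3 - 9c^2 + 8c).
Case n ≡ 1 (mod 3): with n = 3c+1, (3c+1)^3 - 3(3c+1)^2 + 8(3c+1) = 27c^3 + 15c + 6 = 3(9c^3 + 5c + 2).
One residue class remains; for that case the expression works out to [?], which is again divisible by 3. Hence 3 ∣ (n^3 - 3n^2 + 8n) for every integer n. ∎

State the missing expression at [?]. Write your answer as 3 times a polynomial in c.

3(9c^3 + 9c^2 + 8c + 4)

The residues treated are {0, 1}, so the missing case is n ≡ 2 (mod 3); write n = 3c+2.
Then (3c+2)^3 - 3(3c+2)^2 + 8(3c+2) = 27c^3 + 27c^2 + 24c + 12 = 3(9c^3 + 9c^2 + 8c + 4).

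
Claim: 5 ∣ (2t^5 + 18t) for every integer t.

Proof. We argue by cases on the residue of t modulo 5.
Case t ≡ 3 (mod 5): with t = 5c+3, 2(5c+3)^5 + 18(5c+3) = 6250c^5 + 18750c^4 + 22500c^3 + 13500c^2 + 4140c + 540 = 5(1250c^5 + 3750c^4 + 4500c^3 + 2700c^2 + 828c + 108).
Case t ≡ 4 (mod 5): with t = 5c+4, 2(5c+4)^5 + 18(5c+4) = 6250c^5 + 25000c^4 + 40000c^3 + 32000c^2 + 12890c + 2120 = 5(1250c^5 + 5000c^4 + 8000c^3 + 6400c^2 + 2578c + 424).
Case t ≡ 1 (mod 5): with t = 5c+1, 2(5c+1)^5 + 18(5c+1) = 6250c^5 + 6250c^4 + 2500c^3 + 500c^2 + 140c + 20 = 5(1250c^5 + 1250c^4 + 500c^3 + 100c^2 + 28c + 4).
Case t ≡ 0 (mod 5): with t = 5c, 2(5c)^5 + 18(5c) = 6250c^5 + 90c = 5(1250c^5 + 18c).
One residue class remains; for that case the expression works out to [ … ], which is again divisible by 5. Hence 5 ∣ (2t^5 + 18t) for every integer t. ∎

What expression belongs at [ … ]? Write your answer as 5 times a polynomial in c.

Only t ≡ 2 (mod 5) is unaccounted for. Put t = 5c+2:
2(5c+2)^5 + 18(5c+2) expands to 6250c^5 + 12500c^4 + 10000c^3 + 4000c^2 + 890c + 100,
and factoring out 5 leaves 5(1250c^5 + 2500c^4 + 2000c^3 + 800c^2 + 178c + 20).

5(1250c^5 + 2500c^4 + 2000c^3 + 800c^2 + 178c + 20)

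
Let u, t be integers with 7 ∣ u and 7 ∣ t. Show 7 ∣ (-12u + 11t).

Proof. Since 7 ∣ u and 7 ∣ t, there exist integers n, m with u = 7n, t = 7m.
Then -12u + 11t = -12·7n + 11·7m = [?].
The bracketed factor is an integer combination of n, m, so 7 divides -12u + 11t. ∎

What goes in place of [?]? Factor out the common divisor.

Each term has a factor of 7: -12·7n + 11·7m = 7·(11m - 12n).
Since 11m - 12n is an integer, 7 ∣ (-12u + 11t).

7(11m - 12n)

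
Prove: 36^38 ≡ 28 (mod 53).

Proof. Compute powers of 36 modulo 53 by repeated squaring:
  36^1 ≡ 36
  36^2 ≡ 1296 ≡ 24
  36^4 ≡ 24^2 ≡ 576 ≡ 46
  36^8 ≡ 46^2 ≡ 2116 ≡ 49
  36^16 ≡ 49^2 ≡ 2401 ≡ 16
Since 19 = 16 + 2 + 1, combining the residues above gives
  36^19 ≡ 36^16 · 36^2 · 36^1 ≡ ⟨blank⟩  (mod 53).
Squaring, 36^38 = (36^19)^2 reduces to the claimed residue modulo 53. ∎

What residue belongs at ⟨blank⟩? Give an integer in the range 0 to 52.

Multiply the listed residues: 16 · 24 · 36 = 384 → 13824.
Reducing modulo 53: 13824 = 260·53 + 44, so 36^19 ≡ 44.

44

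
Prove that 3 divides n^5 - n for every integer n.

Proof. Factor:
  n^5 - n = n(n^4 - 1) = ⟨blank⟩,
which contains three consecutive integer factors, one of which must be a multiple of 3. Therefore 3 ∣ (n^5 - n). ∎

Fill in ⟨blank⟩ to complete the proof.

n^4 - 1 = (n^2 - 1)(n^2 + 1), and n^2 - 1 = (n-1)(n+1).
So n(n^4 - 1) = (n - 1)n(n + 1)(n^2 + 1).

(n - 1)n(n + 1)(n^2 + 1)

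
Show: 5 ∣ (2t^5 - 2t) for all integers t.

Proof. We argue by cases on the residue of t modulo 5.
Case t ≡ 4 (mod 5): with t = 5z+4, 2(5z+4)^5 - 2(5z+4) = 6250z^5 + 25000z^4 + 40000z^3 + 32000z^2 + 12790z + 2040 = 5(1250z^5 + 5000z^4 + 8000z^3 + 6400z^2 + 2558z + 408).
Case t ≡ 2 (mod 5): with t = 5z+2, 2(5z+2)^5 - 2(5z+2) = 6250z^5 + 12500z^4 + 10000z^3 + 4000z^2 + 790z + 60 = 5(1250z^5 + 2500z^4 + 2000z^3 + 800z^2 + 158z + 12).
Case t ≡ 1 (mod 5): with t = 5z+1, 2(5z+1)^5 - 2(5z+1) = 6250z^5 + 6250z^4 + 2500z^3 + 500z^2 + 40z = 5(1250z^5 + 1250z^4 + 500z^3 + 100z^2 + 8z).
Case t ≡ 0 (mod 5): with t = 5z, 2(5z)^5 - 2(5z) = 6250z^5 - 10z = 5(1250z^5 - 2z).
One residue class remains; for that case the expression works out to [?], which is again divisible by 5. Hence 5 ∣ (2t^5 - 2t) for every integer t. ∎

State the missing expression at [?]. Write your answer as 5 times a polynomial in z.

Only t ≡ 3 (mod 5) is unaccounted for. Put t = 5z+3:
2(5z+3)^5 - 2(5z+3) expands to 6250z^5 + 18750z^4 + 22500z^3 + 13500z^2 + 4040z + 480,
and factoring out 5 leaves 5(1250z^5 + 3750z^4 + 4500z^3 + 2700z^2 + 808z + 96).

5(1250z^5 + 3750z^4 + 4500z^3 + 2700z^2 + 808z + 96)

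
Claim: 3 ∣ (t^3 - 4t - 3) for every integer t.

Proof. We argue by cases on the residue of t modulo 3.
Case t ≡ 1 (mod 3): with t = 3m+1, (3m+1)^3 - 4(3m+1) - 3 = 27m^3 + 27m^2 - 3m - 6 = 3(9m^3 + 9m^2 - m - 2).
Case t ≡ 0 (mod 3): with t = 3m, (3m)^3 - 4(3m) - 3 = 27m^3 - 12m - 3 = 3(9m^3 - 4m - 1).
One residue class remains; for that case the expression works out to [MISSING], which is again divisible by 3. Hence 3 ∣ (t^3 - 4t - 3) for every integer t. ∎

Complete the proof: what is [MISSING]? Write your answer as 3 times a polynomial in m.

The residues treated are {1, 0}, so the missing case is t ≡ 2 (mod 3); write t = 3m+2.
Then (3m+2)^3 - 4(3m+2) - 3 = 27m^3 + 54m^2 + 24m - 3 = 3(9m^3 + 18m^2 + 8m - 1).

3(9m^3 + 18m^2 + 8m - 1)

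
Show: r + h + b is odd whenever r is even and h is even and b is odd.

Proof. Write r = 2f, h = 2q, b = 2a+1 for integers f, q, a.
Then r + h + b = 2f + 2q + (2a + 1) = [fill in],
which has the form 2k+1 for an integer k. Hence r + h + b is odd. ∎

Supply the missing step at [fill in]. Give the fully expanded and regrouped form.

2(a + f + q) + 1

Expanding: 2f + 2q + (2a + 1) = 2a + 2f + 2q + 1.
Every term except the constant is even, so this is 2(a + f + q) + 1,
and a + f + q ∈ ℤ gives the required form.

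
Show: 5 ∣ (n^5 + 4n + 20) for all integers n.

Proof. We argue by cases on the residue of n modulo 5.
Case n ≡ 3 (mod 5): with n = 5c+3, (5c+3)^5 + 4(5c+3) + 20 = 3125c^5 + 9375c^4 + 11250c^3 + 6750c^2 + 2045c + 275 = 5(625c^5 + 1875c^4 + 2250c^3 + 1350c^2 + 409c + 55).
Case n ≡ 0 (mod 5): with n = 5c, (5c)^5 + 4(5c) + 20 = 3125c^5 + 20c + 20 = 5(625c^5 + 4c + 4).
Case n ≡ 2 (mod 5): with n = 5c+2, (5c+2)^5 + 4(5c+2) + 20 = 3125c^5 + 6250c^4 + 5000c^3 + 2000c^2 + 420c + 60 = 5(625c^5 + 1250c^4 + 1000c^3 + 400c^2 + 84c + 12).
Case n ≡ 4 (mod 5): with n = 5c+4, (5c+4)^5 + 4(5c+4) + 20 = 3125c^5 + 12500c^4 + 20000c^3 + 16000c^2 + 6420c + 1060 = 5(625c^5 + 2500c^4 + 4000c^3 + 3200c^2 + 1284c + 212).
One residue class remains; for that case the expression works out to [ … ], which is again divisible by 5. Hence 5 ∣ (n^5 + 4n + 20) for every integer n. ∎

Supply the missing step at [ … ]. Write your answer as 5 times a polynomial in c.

The residues treated are {3, 0, 2, 4}, so the missing case is n ≡ 1 (mod 5); write n = 5c+1.
Then (5c+1)^5 + 4(5c+1) + 20 = 3125c^5 + 3125c^4 + 1250c^3 + 250c^2 + 45c + 25 = 5(625c^5 + 625c^4 + 250c^3 + 50c^2 + 9c + 5).

5(625c^5 + 625c^4 + 250c^3 + 50c^2 + 9c + 5)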